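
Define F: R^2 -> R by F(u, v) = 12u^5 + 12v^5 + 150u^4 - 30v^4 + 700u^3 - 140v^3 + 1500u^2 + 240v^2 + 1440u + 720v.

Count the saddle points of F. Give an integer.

F separates as a function of u plus a function of v, so ∇F=0 decouples.
∂F/∂u = 60(u + 1)(u + 2)(u + 3)(u + 4) = 0 at u ∈ {-4, -3, -2, -1}; ∂F/∂v = 60(v - 3)(v - 2)(v + 1)(v + 2) = 0 at v ∈ {-2, -1, 2, 3}.
The Hessian is diagonal: diag(F_uu, F_vv). Second derivatives: F_uu(-4)=-360, F_uu(-3)=120, F_uu(-2)=-120, F_uu(-1)=360; F_vv(-2)=-1200, F_vv(-1)=720, F_vv(2)=-720, F_vv(3)=1200.
Saddle points occur where the two diagonal entries have opposite signs: (-4, -1), (-4, 3), (-3, -2), (-3, 2), (-2, -1), (-2, 3), (-1, -2), (-1, 2). Count: 8.

8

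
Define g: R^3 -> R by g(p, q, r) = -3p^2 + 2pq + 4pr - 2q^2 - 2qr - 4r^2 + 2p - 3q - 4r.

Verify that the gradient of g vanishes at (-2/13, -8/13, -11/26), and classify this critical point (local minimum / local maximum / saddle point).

local maximum

∇g = (-6p + 2q + 4r + 2, 2p - 4q - 2r - 3, 4p - 2q - 8r - 4); substituting (-2/13, -8/13, -11/26) gives ∇g = (0, 0, 0), so (-2/13, -8/13, -11/26) is indeed a critical point.
The Hessian is constant: H = [[-6, 2, 4], [2, -4, -2], [4, -2, -8]].
Leading principal minors: Δ₁ = -6, Δ₂ = 20, Δ₃ = -104.
The minors alternate sign starting negative (−, +, −), so H is negative definite: a local maximum.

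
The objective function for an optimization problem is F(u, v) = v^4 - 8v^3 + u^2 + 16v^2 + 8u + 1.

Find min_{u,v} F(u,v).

F(u,v) separates as P(u) + Q(v) + 1, so its minimum is min P + min Q + 1.
P'(u) = 2u + 8 vanishes at u ∈ {-4}; Q'(v) = 4v(v - 4)(v - 2) vanishes at v ∈ {0, 2, 4}.
Local minima of P (where P''>0): P(-4)=-16. Local minima of Q: Q(0)=0, Q(4)=0.
So the global minimum of F is P(-4) + Q(0) + 1 = -16 + 0 + 1 = -15, attained at (-4, 0).

-15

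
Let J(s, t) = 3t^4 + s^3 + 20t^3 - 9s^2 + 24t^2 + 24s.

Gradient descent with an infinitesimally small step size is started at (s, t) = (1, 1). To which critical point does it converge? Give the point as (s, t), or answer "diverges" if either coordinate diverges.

J is separable, so gradient descent decouples: s follows -∂J/∂s, t follows -∂J/∂t.
∂J/∂s = 3(s - 4)(s - 2); at s=1 this is 9, so s decreases.
∂J/∂t = 12t(t + 1)(t + 4); at t=1 this is 120, so t decreases.
The s-coordinate has no critical point in that direction and runs off to infinity.

diverges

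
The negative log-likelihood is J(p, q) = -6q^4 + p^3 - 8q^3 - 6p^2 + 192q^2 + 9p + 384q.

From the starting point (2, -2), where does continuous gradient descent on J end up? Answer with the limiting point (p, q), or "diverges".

(3, -1)

J is separable, so gradient descent decouples: p follows -∂J/∂p, q follows -∂J/∂q.
∂J/∂p = 3(p - 3)(p - 1); at p=2 this is -3, so p increases.
∂J/∂q = -24(q - 4)(q + 1)(q + 4); at q=-2 this is -288, so q increases.
p converges to its nearest critical value 3 (a local min of the p-part); q converges to -1. The iterate converges to (3, -1).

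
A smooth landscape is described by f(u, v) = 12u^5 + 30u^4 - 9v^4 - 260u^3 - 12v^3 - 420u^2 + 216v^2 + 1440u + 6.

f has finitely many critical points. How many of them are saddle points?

f separates as a function of u plus a function of v, so ∇f=0 decouples.
∂f/∂u = 60(u - 3)(u - 1)(u + 2)(u + 4) = 0 at u ∈ {-4, -2, 1, 3}; ∂f/∂v = -36v(v - 3)(v + 4) = 0 at v ∈ {-4, 0, 3}.
The Hessian is diagonal: diag(f_uu, f_vv). Second derivatives: f_uu(-4)=-4200, f_uu(-2)=1800, f_uu(1)=-1800, f_uu(3)=4200; f_vv(-4)=-1008, f_vv(0)=432, f_vv(3)=-756.
Saddle points occur where the two diagonal entries have opposite signs: (-4, 0), (-2, -4), (-2, 3), (1, 0), (3, -4), (3, 3). Count: 6.

6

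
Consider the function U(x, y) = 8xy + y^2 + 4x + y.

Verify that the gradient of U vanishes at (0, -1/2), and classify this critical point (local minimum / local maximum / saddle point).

saddle point

∇U = (8y + 4, 8x + 2y + 1); substituting (0, -1/2) gives ∇U = (0, 0), so (0, -1/2) is indeed a critical point.
The Hessian of U is constant: H = [[0, 8], [8, 2]].
det(H) = 0·2 − 8² = -64.
Since det(H) < 0, H is indefinite and the critical point is a saddle point.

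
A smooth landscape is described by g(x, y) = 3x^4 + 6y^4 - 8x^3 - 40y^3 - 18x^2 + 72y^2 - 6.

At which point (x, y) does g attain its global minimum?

g(x,y) separates as P(x) + Q(y) − 6, so its minimum is min P + min Q − 6.
P'(x) = 12x(x - 3)(x + 1) vanishes at x ∈ {-1, 0, 3}; Q'(y) = 24y(y - 3)(y - 2) vanishes at y ∈ {0, 2, 3}.
Local minima of P (where P''>0): P(-1)=-7, P(3)=-135. Local minima of Q: Q(0)=0, Q(3)=54.
So the global minimum of g is P(3) + Q(0) − 6 = -135 + 0 − 6 = -141, attained at (3, 0).

(3, 0)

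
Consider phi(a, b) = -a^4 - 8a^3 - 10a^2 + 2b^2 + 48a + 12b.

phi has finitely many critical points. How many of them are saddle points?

2

phi separates as a function of a plus a function of b, so ∇phi=0 decouples.
∂phi/∂a = -4(a - 1)(a + 3)(a + 4) = 0 at a ∈ {-4, -3, 1}; ∂phi/∂b = 4(b + 3) = 0 at b ∈ {-3}.
The Hessian is diagonal: diag(phi_aa, phi_bb). Second derivatives: phi_aa(-4)=-20, phi_aa(-3)=16, phi_aa(1)=-80; phi_bb(-3)=4.
Saddle points occur where the two diagonal entries have opposite signs: (-4, -3), (1, -3). Count: 2.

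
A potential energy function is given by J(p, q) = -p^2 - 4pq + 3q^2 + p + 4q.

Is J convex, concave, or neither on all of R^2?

J is quadratic, so its Hessian is the constant matrix H = [[-2, -4], [-4, 6]].
det(H) = -28, tr(H) = 4.
det(H) < 0, so H is indefinite: neither convex nor concave.

neither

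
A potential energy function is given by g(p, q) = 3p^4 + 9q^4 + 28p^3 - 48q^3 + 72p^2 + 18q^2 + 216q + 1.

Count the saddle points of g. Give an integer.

4

g separates as a function of p plus a function of q, so ∇g=0 decouples.
∂g/∂p = 12p(p + 3)(p + 4) = 0 at p ∈ {-4, -3, 0}; ∂g/∂q = 36(q - 3)(q - 2)(q + 1) = 0 at q ∈ {-1, 2, 3}.
The Hessian is diagonal: diag(g_pp, g_qq). Second derivatives: g_pp(-4)=48, g_pp(-3)=-36, g_pp(0)=144; g_qq(-1)=432, g_qq(2)=-108, g_qq(3)=144.
Saddle points occur where the two diagonal entries have opposite signs: (-4, 2), (-3, -1), (-3, 3), (0, 2). Count: 4.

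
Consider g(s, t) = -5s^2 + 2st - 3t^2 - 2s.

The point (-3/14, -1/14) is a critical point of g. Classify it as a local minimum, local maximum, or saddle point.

local maximum

The Hessian of g is constant: H = [[-10, 2], [2, -6]].
det(H) = (-10)·(-6) − 2² = 56.
det(H) > 0 and tr(H) = -16 < 0, so H is negative definite and the point is a local maximum.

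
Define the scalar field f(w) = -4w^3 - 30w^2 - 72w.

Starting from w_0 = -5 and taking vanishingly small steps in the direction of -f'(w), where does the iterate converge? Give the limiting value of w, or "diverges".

-3

f'(w) = -12(w + 2)(w + 3), so f'(-5) = -72.
Gradient descent moves in the -f' direction, i.e. w is increasing.
The nearest critical point in that direction is w = -3, where f'' = 12 > 0 (a local minimum). The iterate converges there.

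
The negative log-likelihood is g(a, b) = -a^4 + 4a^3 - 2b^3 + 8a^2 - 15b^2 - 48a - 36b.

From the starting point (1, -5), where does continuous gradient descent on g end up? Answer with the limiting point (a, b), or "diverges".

(2, -3)

g is separable, so gradient descent decouples: a follows -∂g/∂a, b follows -∂g/∂b.
∂g/∂a = -4(a - 3)(a - 2)(a + 2); at a=1 this is -24, so a increases.
∂g/∂b = -6(b + 2)(b + 3); at b=-5 this is -36, so b increases.
a converges to its nearest critical value 2 (a local min of the a-part); b converges to -3. The iterate converges to (2, -3).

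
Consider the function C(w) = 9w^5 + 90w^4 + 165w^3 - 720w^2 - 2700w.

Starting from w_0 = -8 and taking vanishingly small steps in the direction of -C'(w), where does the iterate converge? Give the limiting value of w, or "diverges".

diverges

C'(w) = 45(w - 2)(w + 2)(w + 3)(w + 5), so C'(-8) = 40500.
Gradient descent moves in the -C' direction, i.e. w is decreasing.
There is no critical point below w=-8, and C' keeps the same sign, so the iterate runs off to −∞.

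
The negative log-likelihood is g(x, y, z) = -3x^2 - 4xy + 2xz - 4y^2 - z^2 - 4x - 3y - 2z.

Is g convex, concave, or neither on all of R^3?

concave

g is quadratic, so its Hessian is the constant matrix H = [[-6, -4, 2], [-4, -8, 0], [2, 0, -2]].
Leading principal minors: -6, 32, -32.
Signs alternate −, +, − ⇒ H ≺ 0 ⇒ concave.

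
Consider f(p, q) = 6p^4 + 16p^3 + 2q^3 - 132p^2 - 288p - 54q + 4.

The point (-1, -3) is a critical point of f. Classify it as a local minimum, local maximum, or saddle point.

local maximum

The mixed partial ∂²f/∂p∂q is 0, so the Hessian at any point is diag(f_pp, f_qq) = diag(24(3p^2 + 4p - 11), 12q).
At (-1, -3): H = diag(-288, -36).
Both eigenvalues are negative, so H is negative definite: a local maximum.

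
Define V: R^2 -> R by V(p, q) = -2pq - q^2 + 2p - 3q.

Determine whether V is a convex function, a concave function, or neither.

neither

V is quadratic, so its Hessian is the constant matrix H = [[0, -2], [-2, -2]].
det(H) = -4, tr(H) = -2.
det(H) < 0, so H is indefinite: neither convex nor concave.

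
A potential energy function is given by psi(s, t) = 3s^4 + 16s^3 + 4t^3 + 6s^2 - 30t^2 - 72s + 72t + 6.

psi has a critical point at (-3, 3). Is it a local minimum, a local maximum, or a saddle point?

The mixed partial ∂²psi/∂s∂t is 0, so the Hessian at any point is diag(psi_ss, psi_tt) = diag(12(3s^2 + 8s + 1), 12(2t - 5)).
At (-3, 3): H = diag(48, 12).
Both eigenvalues are positive, so H is positive definite: a local minimum.

local minimum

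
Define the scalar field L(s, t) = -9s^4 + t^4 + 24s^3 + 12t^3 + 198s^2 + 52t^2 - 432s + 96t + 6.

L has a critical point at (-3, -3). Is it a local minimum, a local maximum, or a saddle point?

local maximum

The mixed partial ∂²L/∂s∂t is 0, so the Hessian at any point is diag(L_ss, L_tt) = diag(36(-3s^2 + 4s + 11), 4(3t^2 + 18t + 26)).
At (-3, -3): H = diag(-1008, -4).
Both eigenvalues are negative, so H is negative definite: a local maximum.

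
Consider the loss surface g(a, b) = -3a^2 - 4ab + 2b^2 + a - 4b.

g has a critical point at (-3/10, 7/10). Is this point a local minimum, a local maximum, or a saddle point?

saddle point

The Hessian of g is constant: H = [[-6, -4], [-4, 4]].
det(H) = (-6)·4 − (-4)² = -40.
Since det(H) < 0, H is indefinite and the critical point is a saddle point.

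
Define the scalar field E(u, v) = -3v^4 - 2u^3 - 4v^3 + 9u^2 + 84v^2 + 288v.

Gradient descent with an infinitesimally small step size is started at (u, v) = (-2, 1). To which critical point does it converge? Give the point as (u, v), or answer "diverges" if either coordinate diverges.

(0, -2)

E is separable, so gradient descent decouples: u follows -∂E/∂u, v follows -∂E/∂v.
∂E/∂u = -6u(u - 3); at u=-2 this is -60, so u increases.
∂E/∂v = -12(v - 4)(v + 2)(v + 3); at v=1 this is 432, so v decreases.
u converges to its nearest critical value 0 (a local min of the u-part); v converges to -2. The iterate converges to (0, -2).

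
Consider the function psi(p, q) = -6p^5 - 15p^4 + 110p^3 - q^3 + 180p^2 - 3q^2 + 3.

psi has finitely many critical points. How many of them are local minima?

psi separates as a function of p plus a function of q, so ∇psi=0 decouples.
∂psi/∂p = -30p(p - 3)(p + 1)(p + 4) = 0 at p ∈ {-4, -1, 0, 3}; ∂psi/∂q = -3q(q + 2) = 0 at q ∈ {-2, 0}.
The Hessian is diagonal: diag(psi_pp, psi_qq). Second derivatives: psi_pp(-4)=2520, psi_pp(-1)=-360, psi_pp(0)=360, psi_pp(3)=-2520; psi_qq(-2)=6, psi_qq(0)=-6.
Local minima occur where both diagonal entries positive: (-4, -2), (0, -2). Count: 2.

2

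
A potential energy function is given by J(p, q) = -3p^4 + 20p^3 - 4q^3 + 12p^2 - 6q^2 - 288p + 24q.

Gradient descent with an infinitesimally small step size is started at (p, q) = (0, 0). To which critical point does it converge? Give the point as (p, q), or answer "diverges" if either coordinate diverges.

J is separable, so gradient descent decouples: p follows -∂J/∂p, q follows -∂J/∂q.
∂J/∂p = -12(p - 4)(p - 3)(p + 2); at p=0 this is -288, so p increases.
∂J/∂q = -12(q - 1)(q + 2); at q=0 this is 24, so q decreases.
p converges to its nearest critical value 3 (a local min of the p-part); q converges to -2. The iterate converges to (3, -2).

(3, -2)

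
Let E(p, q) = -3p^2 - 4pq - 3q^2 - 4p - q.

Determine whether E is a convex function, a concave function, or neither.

concave

E is quadratic, so its Hessian is the constant matrix H = [[-6, -4], [-4, -6]].
det(H) = 20, tr(H) = -12.
det(H) > 0 and tr(H) < 0, so H is negative definite everywhere: concave.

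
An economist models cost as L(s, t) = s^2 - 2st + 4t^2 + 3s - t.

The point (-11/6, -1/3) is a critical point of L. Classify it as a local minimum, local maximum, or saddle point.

The Hessian of L is constant: H = [[2, -2], [-2, 8]].
det(H) = 2·8 − (-2)² = 12.
det(H) > 0 and tr(H) = 10 > 0, so H is positive definite and the point is a local minimum.

local minimum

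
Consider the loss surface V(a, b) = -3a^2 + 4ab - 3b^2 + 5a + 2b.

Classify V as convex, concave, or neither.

V is quadratic, so its Hessian is the constant matrix H = [[-6, 4], [4, -6]].
det(H) = 20, tr(H) = -12.
det(H) > 0 and tr(H) < 0, so H is negative definite everywhere: concave.

concave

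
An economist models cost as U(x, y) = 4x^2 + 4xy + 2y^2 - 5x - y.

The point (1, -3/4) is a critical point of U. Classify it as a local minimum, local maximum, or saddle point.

The Hessian of U is constant: H = [[8, 4], [4, 4]].
det(H) = 8·4 − 4² = 16.
det(H) > 0 and tr(H) = 12 > 0, so H is positive definite and the point is a local minimum.

local minimum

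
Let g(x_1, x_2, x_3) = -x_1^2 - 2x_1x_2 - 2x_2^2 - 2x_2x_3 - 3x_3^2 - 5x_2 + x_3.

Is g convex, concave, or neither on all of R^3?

concave

g is quadratic, so its Hessian is the constant matrix H = [[-2, -2, 0], [-2, -4, -2], [0, -2, -6]].
Leading principal minors: -2, 4, -16.
Signs alternate −, +, − ⇒ H ≺ 0 ⇒ concave.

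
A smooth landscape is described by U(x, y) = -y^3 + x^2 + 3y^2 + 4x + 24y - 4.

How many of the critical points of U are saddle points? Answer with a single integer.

U separates as a function of x plus a function of y, so ∇U=0 decouples.
∂U/∂x = 2(x + 2) = 0 at x ∈ {-2}; ∂U/∂y = -3(y - 4)(y + 2) = 0 at y ∈ {-2, 4}.
The Hessian is diagonal: diag(U_xx, U_yy). Second derivatives: U_xx(-2)=2; U_yy(-2)=18, U_yy(4)=-18.
Saddle points occur where the two diagonal entries have opposite signs: (-2, 4). Count: 1.

1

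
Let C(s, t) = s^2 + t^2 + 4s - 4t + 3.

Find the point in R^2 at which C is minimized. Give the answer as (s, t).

C(s,t) separates as P(s) + Q(t) + 3, so its minimum is min P + min Q + 3.
P'(s) = 2s + 4 vanishes at s ∈ {-2}; Q'(t) = 2(t - 2) vanishes at t ∈ {2}.
Local minima of P (where P''>0): P(-2)=-4. Local minima of Q: Q(2)=-4.
So the global minimum of C is P(-2) + Q(2) + 3 = -4 − 4 + 3 = -5, attained at (-2, 2).

(-2, 2)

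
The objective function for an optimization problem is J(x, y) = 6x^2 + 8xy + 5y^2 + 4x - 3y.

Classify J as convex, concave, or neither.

convex

J is quadratic, so its Hessian is the constant matrix H = [[12, 8], [8, 10]].
det(H) = 56, tr(H) = 22.
det(H) > 0 and tr(H) > 0, so H is positive definite everywhere: convex.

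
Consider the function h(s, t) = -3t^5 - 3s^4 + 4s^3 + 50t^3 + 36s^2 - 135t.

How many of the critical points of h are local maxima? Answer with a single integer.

h separates as a function of s plus a function of t, so ∇h=0 decouples.
∂h/∂s = -12s(s - 3)(s + 2) = 0 at s ∈ {-2, 0, 3}; ∂h/∂t = -15(t - 3)(t - 1)(t + 1)(t + 3) = 0 at t ∈ {-3, -1, 1, 3}.
The Hessian is diagonal: diag(h_ss, h_tt). Second derivatives: h_ss(-2)=-120, h_ss(0)=72, h_ss(3)=-180; h_tt(-3)=720, h_tt(-1)=-240, h_tt(1)=240, h_tt(3)=-720.
Local maxima occur where both diagonal entries negative: (-2, -1), (-2, 3), (3, -1), (3, 3). Count: 4.

4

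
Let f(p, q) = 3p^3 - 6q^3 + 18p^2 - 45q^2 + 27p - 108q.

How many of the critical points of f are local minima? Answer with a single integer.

f separates as a function of p plus a function of q, so ∇f=0 decouples.
∂f/∂p = 9(p + 1)(p + 3) = 0 at p ∈ {-3, -1}; ∂f/∂q = -18(q + 2)(q + 3) = 0 at q ∈ {-3, -2}.
The Hessian is diagonal: diag(f_pp, f_qq). Second derivatives: f_pp(-3)=-18, f_pp(-1)=18; f_qq(-3)=18, f_qq(-2)=-18.
Local minima occur where both diagonal entries positive: (-1, -3). Count: 1.

1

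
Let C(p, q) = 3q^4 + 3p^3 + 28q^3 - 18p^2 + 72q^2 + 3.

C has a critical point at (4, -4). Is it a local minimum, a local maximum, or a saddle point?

local minimum

The mixed partial ∂²C/∂p∂q is 0, so the Hessian at any point is diag(C_pp, C_qq) = diag(18(p - 2), 12(3q^2 + 14q + 12)).
At (4, -4): H = diag(36, 48).
Both eigenvalues are positive, so H is positive definite: a local minimum.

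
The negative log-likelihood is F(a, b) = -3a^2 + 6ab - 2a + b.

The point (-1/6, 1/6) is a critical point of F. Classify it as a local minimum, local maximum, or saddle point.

The Hessian of F is constant: H = [[-6, 6], [6, 0]].
det(H) = (-6)·0 − 6² = -36.
Since det(H) < 0, H is indefinite and the critical point is a saddle point.

saddle point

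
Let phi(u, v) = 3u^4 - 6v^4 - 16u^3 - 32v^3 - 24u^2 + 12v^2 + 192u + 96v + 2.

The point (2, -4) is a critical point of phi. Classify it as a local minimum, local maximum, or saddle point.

local maximum

The mixed partial ∂²phi/∂u∂v is 0, so the Hessian at any point is diag(phi_uu, phi_vv) = diag(12(3u^2 - 8u - 4), 24(-3v^2 - 8v + 1)).
At (2, -4): H = diag(-96, -360).
Both eigenvalues are negative, so H is negative definite: a local maximum.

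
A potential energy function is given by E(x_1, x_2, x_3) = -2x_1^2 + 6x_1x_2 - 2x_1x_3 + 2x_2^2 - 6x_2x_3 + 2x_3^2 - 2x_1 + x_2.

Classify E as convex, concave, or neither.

neither

E is quadratic, so its Hessian is the constant matrix H = [[-4, 6, -2], [6, 4, -6], [-2, -6, 4]].
Leading principal minors: -4, -52, 64.
Neither pattern holds ⇒ H is indefinite ⇒ neither convex nor concave.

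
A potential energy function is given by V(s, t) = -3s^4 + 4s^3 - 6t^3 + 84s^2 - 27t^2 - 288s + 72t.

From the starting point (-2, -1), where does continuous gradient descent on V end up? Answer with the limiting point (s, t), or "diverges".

(2, -4)

V is separable, so gradient descent decouples: s follows -∂V/∂s, t follows -∂V/∂t.
∂V/∂s = -12(s - 3)(s - 2)(s + 4); at s=-2 this is -480, so s increases.
∂V/∂t = -18(t - 1)(t + 4); at t=-1 this is 108, so t decreases.
s converges to its nearest critical value 2 (a local min of the s-part); t converges to -4. The iterate converges to (2, -4).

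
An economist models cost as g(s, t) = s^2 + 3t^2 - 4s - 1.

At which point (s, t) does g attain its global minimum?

(2, 0)

g(s,t) separates as P(s) + Q(t) − 1, so its minimum is min P + min Q − 1.
P'(s) = 2s - 4 vanishes at s ∈ {2}; Q'(t) = 6t vanishes at t ∈ {0}.
Local minima of P (where P''>0): P(2)=-4. Local minima of Q: Q(0)=0.
So the global minimum of g is P(2) + Q(0) − 1 = -4 + 0 − 1 = -5, attained at (2, 0).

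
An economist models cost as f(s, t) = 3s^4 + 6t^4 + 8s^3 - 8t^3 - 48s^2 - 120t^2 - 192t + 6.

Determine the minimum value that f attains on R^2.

f(s,t) separates as P(s) + Q(t) + 6, so its minimum is min P + min Q + 6.
P'(s) = 12s(s - 2)(s + 4) vanishes at s ∈ {-4, 0, 2}; Q'(t) = 24(t - 4)(t + 1)(t + 2) vanishes at t ∈ {-2, -1, 4}.
Local minima of P (where P''>0): P(-4)=-512, P(2)=-80. Local minima of Q: Q(-2)=64, Q(4)=-1664.
So the global minimum of f is P(-4) + Q(4) + 6 = -512 − 1664 + 6 = -2170, attained at (-4, 4).

-2170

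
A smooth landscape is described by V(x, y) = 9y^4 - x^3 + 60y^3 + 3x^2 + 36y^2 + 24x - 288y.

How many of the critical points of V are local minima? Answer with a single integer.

2

V separates as a function of x plus a function of y, so ∇V=0 decouples.
∂V/∂x = -3(x - 4)(x + 2) = 0 at x ∈ {-2, 4}; ∂V/∂y = 36(y - 1)(y + 2)(y + 4) = 0 at y ∈ {-4, -2, 1}.
The Hessian is diagonal: diag(V_xx, V_yy). Second derivatives: V_xx(-2)=18, V_xx(4)=-18; V_yy(-4)=360, V_yy(-2)=-216, V_yy(1)=540.
Local minima occur where both diagonal entries positive: (-2, -4), (-2, 1). Count: 2.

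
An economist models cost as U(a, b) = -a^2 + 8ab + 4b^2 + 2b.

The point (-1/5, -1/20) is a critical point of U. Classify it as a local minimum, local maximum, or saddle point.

saddle point

The Hessian of U is constant: H = [[-2, 8], [8, 8]].
det(H) = (-2)·8 − 8² = -80.
Since det(H) < 0, H is indefinite and the critical point is a saddle point.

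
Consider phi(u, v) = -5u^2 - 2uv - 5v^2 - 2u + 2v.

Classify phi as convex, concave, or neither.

phi is quadratic, so its Hessian is the constant matrix H = [[-10, -2], [-2, -10]].
det(H) = 96, tr(H) = -20.
det(H) > 0 and tr(H) < 0, so H is negative definite everywhere: concave.

concave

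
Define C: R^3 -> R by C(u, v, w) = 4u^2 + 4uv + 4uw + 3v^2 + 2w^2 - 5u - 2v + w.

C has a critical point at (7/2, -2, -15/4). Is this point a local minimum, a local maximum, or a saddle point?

The Hessian is constant: H = [[8, 4, 4], [4, 6, 0], [4, 0, 4]].
Leading principal minors: Δ₁ = 8, Δ₂ = 32, Δ₃ = 32.
All leading minors are positive, so H is positive definite: a local minimum.

local minimum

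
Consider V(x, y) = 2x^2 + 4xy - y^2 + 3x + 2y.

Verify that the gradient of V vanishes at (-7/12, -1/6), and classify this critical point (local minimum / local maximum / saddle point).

saddle point

∇V = (4x + 4y + 3, 4x - 2y + 2); substituting (-7/12, -1/6) gives ∇V = (0, 0), so (-7/12, -1/6) is indeed a critical point.
The Hessian of V is constant: H = [[4, 4], [4, -2]].
det(H) = 4·(-2) − 4² = -24.
Since det(H) < 0, H is indefinite and the critical point is a saddle point.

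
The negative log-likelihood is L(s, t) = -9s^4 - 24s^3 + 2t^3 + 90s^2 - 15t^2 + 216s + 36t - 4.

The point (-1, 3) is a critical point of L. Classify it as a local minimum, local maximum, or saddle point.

The mixed partial ∂²L/∂s∂t is 0, so the Hessian at any point is diag(L_ss, L_tt) = diag(36(-3s^2 - 4s + 5), 6(2t - 5)).
At (-1, 3): H = diag(216, 6).
Both eigenvalues are positive, so H is positive definite: a local minimum.

local minimum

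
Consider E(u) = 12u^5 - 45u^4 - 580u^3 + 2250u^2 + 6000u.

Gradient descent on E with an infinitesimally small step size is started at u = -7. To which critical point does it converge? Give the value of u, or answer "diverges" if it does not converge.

E'(u) = 60(u - 5)(u - 4)(u + 1)(u + 5), so E'(-7) = 95040.
Gradient descent moves in the -E' direction, i.e. u is decreasing.
There is no critical point below u=-7, and E' keeps the same sign, so the iterate runs off to −∞.

diverges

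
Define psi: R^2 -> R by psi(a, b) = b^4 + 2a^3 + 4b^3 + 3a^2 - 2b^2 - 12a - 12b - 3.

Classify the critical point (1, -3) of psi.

The mixed partial ∂²psi/∂a∂b is 0, so the Hessian at any point is diag(psi_aa, psi_bb) = diag(6(2a + 1), 4(3b^2 + 6b - 1)).
At (1, -3): H = diag(18, 32).
Both eigenvalues are positive, so H is positive definite: a local minimum.

local minimum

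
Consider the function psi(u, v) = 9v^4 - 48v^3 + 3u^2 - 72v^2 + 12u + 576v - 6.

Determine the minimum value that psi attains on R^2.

-930

psi(u,v) separates as P(u) + Q(v) − 6, so its minimum is min P + min Q − 6.
P'(u) = 6u + 12 vanishes at u ∈ {-2}; Q'(v) = 36(v - 4)(v - 2)(v + 2) vanishes at v ∈ {-2, 2, 4}.
Local minima of P (where P''>0): P(-2)=-12. Local minima of Q: Q(-2)=-912, Q(4)=384.
So the global minimum of psi is P(-2) + Q(-2) − 6 = -12 − 912 − 6 = -930, attained at (-2, -2).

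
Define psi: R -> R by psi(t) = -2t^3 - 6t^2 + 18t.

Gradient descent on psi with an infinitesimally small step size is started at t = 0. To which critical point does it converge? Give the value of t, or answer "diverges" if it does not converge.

psi'(t) = -6(t - 1)(t + 3), so psi'(0) = 18.
Gradient descent moves in the -psi' direction, i.e. t is decreasing.
The nearest critical point in that direction is t = -3, where psi'' = 24 > 0 (a local minimum). The iterate converges there.

-3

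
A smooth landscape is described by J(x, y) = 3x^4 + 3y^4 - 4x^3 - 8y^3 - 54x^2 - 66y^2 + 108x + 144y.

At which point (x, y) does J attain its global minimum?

J(x,y) separates as P(x) + Q(y), so its minimum is min P + min Q.
P'(x) = 12(x - 3)(x - 1)(x + 3) vanishes at x ∈ {-3, 1, 3}; Q'(y) = 12(y - 4)(y - 1)(y + 3) vanishes at y ∈ {-3, 1, 4}.
Local minima of P (where P''>0): P(-3)=-459, P(3)=-27. Local minima of Q: Q(-3)=-567, Q(4)=-224.
So the global minimum of J is P(-3) + Q(-3) = -459 − 567 = -1026, attained at (-3, -3).

(-3, -3)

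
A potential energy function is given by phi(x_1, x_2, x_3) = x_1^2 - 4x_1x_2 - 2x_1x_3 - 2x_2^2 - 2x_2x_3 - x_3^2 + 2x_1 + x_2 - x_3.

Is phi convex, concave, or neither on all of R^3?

phi is quadratic, so its Hessian is the constant matrix H = [[2, -4, -2], [-4, -4, -2], [-2, -2, -2]].
Leading principal minors: 2, -24, 24.
Neither pattern holds ⇒ H is indefinite ⇒ neither convex nor concave.

neither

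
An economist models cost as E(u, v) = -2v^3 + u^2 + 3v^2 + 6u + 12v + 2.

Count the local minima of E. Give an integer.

1

E separates as a function of u plus a function of v, so ∇E=0 decouples.
∂E/∂u = 2(u + 3) = 0 at u ∈ {-3}; ∂E/∂v = -6(v - 2)(v + 1) = 0 at v ∈ {-1, 2}.
The Hessian is diagonal: diag(E_uu, E_vv). Second derivatives: E_uu(-3)=2; E_vv(-1)=18, E_vv(2)=-18.
Local minima occur where both diagonal entries positive: (-3, -1). Count: 1.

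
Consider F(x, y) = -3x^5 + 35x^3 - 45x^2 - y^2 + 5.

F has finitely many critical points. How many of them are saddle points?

2

F separates as a function of x plus a function of y, so ∇F=0 decouples.
∂F/∂x = -15x(x - 2)(x - 1)(x + 3) = 0 at x ∈ {-3, 0, 1, 2}; ∂F/∂y = -2y = 0 at y ∈ {0}.
The Hessian is diagonal: diag(F_xx, F_yy). Second derivatives: F_xx(-3)=900, F_xx(0)=-90, F_xx(1)=60, F_xx(2)=-150; F_yy(0)=-2.
Saddle points occur where the two diagonal entries have opposite signs: (-3, 0), (1, 0). Count: 2.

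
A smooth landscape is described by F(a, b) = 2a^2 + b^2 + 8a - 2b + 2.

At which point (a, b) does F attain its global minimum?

F(a,b) separates as P(a) + Q(b) + 2, so its minimum is min P + min Q + 2.
P'(a) = 4a + 8 vanishes at a ∈ {-2}; Q'(b) = 2b - 2 vanishes at b ∈ {1}.
Local minima of P (where P''>0): P(-2)=-8. Local minima of Q: Q(1)=-1.
So the global minimum of F is P(-2) + Q(1) + 2 = -8 − 1 + 2 = -7, attained at (-2, 1).

(-2, 1)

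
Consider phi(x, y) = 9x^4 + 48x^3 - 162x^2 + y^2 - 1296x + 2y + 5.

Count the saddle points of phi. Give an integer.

1

phi separates as a function of x plus a function of y, so ∇phi=0 decouples.
∂phi/∂x = 36(x - 3)(x + 3)(x + 4) = 0 at x ∈ {-4, -3, 3}; ∂phi/∂y = 2(y + 1) = 0 at y ∈ {-1}.
The Hessian is diagonal: diag(phi_xx, phi_yy). Second derivatives: phi_xx(-4)=252, phi_xx(-3)=-216, phi_xx(3)=1512; phi_yy(-1)=2.
Saddle points occur where the two diagonal entries have opposite signs: (-3, -1). Count: 1.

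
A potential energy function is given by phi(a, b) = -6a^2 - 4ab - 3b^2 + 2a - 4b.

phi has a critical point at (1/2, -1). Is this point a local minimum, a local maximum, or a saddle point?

local maximum

The Hessian of phi is constant: H = [[-12, -4], [-4, -6]].
det(H) = (-12)·(-6) − (-4)² = 56.
det(H) > 0 and tr(H) = -18 < 0, so H is negative definite and the point is a local maximum.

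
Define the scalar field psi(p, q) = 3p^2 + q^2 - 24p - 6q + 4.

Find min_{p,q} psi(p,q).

psi(p,q) separates as A(p) + B(q) + 4, so its minimum is min A + min B + 4.
A'(p) = 6p - 24 vanishes at p ∈ {4}; B'(q) = 2q - 6 vanishes at q ∈ {3}.
Local minima of A (where A''>0): A(4)=-48. Local minima of B: B(3)=-9.
So the global minimum of psi is A(4) + B(3) + 4 = -48 − 9 + 4 = -53, attained at (4, 3).

-53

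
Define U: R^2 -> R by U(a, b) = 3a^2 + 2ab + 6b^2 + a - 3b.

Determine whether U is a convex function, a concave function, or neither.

convex

U is quadratic, so its Hessian is the constant matrix H = [[6, 2], [2, 12]].
det(H) = 68, tr(H) = 18.
det(H) > 0 and tr(H) > 0, so H is positive definite everywhere: convex.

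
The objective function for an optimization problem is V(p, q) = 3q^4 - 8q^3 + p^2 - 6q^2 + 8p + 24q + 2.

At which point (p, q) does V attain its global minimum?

(-4, -1)

V(p,q) separates as A(p) + B(q) + 2, so its minimum is min A + min B + 2.
A'(p) = 2p + 8 vanishes at p ∈ {-4}; B'(q) = 12(q - 2)(q - 1)(q + 1) vanishes at q ∈ {-1, 1, 2}.
Local minima of A (where A''>0): A(-4)=-16. Local minima of B: B(-1)=-19, B(2)=8.
So the global minimum of V is A(-4) + B(-1) + 2 = -16 − 19 + 2 = -33, attained at (-4, -1).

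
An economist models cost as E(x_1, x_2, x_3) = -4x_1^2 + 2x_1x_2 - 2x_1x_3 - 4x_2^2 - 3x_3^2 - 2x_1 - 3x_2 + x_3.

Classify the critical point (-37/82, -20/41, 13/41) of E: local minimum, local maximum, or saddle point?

local maximum

The Hessian is constant: H = [[-8, 2, -2], [2, -8, 0], [-2, 0, -6]].
Leading principal minors: Δ₁ = -8, Δ₂ = 60, Δ₃ = -328.
The minors alternate sign starting negative (−, +, −), so H is negative definite: a local maximum.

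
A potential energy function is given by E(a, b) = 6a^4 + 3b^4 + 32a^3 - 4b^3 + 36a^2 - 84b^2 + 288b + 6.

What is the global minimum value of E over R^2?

-1520

E(a,b) separates as P(a) + Q(b) + 6, so its minimum is min P + min Q + 6.
P'(a) = 24a(a + 1)(a + 3) vanishes at a ∈ {-3, -1, 0}; Q'(b) = 12(b - 3)(b - 2)(b + 4) vanishes at b ∈ {-4, 2, 3}.
Local minima of P (where P''>0): P(-3)=-54, P(0)=0. Local minima of Q: Q(-4)=-1472, Q(3)=243.
So the global minimum of E is P(-3) + Q(-4) + 6 = -54 − 1472 + 6 = -1520, attained at (-3, -4).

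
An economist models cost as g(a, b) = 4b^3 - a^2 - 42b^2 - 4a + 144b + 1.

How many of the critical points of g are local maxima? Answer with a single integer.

1

g separates as a function of a plus a function of b, so ∇g=0 decouples.
∂g/∂a = -2(a + 2) = 0 at a ∈ {-2}; ∂g/∂b = 12(b - 4)(b - 3) = 0 at b ∈ {3, 4}.
The Hessian is diagonal: diag(g_aa, g_bb). Second derivatives: g_aa(-2)=-2; g_bb(3)=-12, g_bb(4)=12.
Local maxima occur where both diagonal entries negative: (-2, 3). Count: 1.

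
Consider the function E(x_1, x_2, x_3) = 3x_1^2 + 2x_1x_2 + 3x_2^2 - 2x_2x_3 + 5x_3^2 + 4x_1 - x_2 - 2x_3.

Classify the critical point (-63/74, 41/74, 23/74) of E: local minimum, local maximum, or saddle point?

local minimum

The Hessian is constant: H = [[6, 2, 0], [2, 6, -2], [0, -2, 10]].
Leading principal minors: Δ₁ = 6, Δ₂ = 32, Δ₃ = 296.
All leading minors are positive, so H is positive definite: a local minimum.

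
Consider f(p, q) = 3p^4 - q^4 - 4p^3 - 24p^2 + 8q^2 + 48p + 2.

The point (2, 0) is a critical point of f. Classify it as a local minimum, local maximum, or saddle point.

The mixed partial ∂²f/∂p∂q is 0, so the Hessian at any point is diag(f_pp, f_qq) = diag(12(3p^2 - 2p - 4), 4(-3q^2 + 4)).
At (2, 0): H = diag(48, 16).
Both eigenvalues are positive, so H is positive definite: a local minimum.

local minimum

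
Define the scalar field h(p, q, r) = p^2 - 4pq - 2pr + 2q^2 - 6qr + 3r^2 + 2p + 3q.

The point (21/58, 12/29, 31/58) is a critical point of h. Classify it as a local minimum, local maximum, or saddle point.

The Hessian is constant: H = [[2, -4, -2], [-4, 4, -6], [-2, -6, 6]].
Leading principal minors: Δ₁ = 2, Δ₂ = -8, Δ₃ = -232.
The minors fit neither the all-positive nor the alternating-sign pattern, so H is indefinite: a saddle point.

saddle point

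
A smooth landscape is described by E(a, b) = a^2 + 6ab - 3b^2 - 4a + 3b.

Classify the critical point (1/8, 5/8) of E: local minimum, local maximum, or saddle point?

The Hessian of E is constant: H = [[2, 6], [6, -6]].
det(H) = 2·(-6) − 6² = -48.
Since det(H) < 0, H is indefinite and the critical point is a saddle point.

saddle point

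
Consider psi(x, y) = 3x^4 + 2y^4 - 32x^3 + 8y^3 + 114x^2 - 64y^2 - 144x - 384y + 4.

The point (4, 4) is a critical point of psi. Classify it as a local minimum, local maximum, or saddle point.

The mixed partial ∂²psi/∂x∂y is 0, so the Hessian at any point is diag(psi_xx, psi_yy) = diag(12(3x^2 - 16x + 19), 8(3y^2 + 6y - 16)).
At (4, 4): H = diag(36, 448).
Both eigenvalues are positive, so H is positive definite: a local minimum.

local minimum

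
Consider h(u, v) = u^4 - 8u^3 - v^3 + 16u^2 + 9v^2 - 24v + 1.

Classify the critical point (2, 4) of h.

local maximum

The mixed partial ∂²h/∂u∂v is 0, so the Hessian at any point is diag(h_uu, h_vv) = diag(4(3u^2 - 12u + 8), 6(-v + 3)).
At (2, 4): H = diag(-16, -6).
Both eigenvalues are negative, so H is negative definite: a local maximum.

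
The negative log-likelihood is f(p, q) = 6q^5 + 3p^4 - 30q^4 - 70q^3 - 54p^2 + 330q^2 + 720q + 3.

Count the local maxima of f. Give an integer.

f separates as a function of p plus a function of q, so ∇f=0 decouples.
∂f/∂p = 12p(p - 3)(p + 3) = 0 at p ∈ {-3, 0, 3}; ∂f/∂q = 30(q - 4)(q - 3)(q + 1)(q + 2) = 0 at q ∈ {-2, -1, 3, 4}.
The Hessian is diagonal: diag(f_pp, f_qq). Second derivatives: f_pp(-3)=216, f_pp(0)=-108, f_pp(3)=216; f_qq(-2)=-900, f_qq(-1)=600, f_qq(3)=-600, f_qq(4)=900.
Local maxima occur where both diagonal entries negative: (0, -2), (0, 3). Count: 2.

2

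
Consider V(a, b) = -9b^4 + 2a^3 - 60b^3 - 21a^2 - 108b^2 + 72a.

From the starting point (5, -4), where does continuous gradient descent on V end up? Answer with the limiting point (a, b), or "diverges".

V is separable, so gradient descent decouples: a follows -∂V/∂a, b follows -∂V/∂b.
∂V/∂a = 6(a - 4)(a - 3); at a=5 this is 12, so a decreases.
∂V/∂b = -36b(b + 2)(b + 3); at b=-4 this is 288, so b decreases.
The b-coordinate has no critical point in that direction and runs off to infinity.

diverges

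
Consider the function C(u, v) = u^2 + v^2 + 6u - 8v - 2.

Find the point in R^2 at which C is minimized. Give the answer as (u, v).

(-3, 4)

C(u,v) separates as P(u) + Q(v) − 2, so its minimum is min P + min Q − 2.
P'(u) = 2u + 6 vanishes at u ∈ {-3}; Q'(v) = 2v - 8 vanishes at v ∈ {4}.
Local minima of P (where P''>0): P(-3)=-9. Local minima of Q: Q(4)=-16.
So the global minimum of C is P(-3) + Q(4) − 2 = -9 − 16 − 2 = -27, attained at (-3, 4).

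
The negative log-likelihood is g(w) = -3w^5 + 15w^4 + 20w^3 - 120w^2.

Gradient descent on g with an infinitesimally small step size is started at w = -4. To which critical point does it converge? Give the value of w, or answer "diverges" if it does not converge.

-2

g'(w) = -15w(w - 4)(w - 2)(w + 2), so g'(-4) = -5760.
Gradient descent moves in the -g' direction, i.e. w is increasing.
The nearest critical point in that direction is w = -2, where g'' = 720 > 0 (a local minimum). The iterate converges there.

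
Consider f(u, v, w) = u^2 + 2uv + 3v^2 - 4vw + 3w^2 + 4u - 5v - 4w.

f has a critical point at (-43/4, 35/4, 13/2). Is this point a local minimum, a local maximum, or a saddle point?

local minimum

The Hessian is constant: H = [[2, 2, 0], [2, 6, -4], [0, -4, 6]].
Leading principal minors: Δ₁ = 2, Δ₂ = 8, Δ₃ = 16.
All leading minors are positive, so H is positive definite: a local minimum.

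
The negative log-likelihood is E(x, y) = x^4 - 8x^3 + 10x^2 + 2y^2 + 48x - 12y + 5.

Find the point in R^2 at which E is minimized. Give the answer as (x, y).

E(x,y) separates as P(x) + Q(y) + 5, so its minimum is min P + min Q + 5.
P'(x) = 4(x - 4)(x - 3)(x + 1) vanishes at x ∈ {-1, 3, 4}; Q'(y) = 4y - 12 vanishes at y ∈ {3}.
Local minima of P (where P''>0): P(-1)=-29, P(4)=96. Local minima of Q: Q(3)=-18.
So the global minimum of E is P(-1) + Q(3) + 5 = -29 − 18 + 5 = -42, attained at (-1, 3).

(-1, 3)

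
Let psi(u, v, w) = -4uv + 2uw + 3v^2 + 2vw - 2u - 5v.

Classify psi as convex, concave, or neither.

psi is quadratic, so its Hessian is the constant matrix H = [[0, -4, 2], [-4, 6, 2], [2, 2, 0]].
Leading principal minors: 0, -16, -56.
Neither pattern holds ⇒ H is indefinite ⇒ neither convex nor concave.

neither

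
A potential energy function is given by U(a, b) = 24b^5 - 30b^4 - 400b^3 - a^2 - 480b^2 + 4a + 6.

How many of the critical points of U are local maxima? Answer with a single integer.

2

U separates as a function of a plus a function of b, so ∇U=0 decouples.
∂U/∂a = -2(a - 2) = 0 at a ∈ {2}; ∂U/∂b = 120b(b - 4)(b + 1)(b + 2) = 0 at b ∈ {-2, -1, 0, 4}.
The Hessian is diagonal: diag(U_aa, U_bb). Second derivatives: U_aa(2)=-2; U_bb(-2)=-1440, U_bb(-1)=600, U_bb(0)=-960, U_bb(4)=14400.
Local maxima occur where both diagonal entries negative: (2, -2), (2, 0). Count: 2.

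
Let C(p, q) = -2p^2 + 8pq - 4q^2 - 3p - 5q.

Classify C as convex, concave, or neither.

neither

C is quadratic, so its Hessian is the constant matrix H = [[-4, 8], [8, -8]].
det(H) = -32, tr(H) = -12.
det(H) < 0, so H is indefinite: neither convex nor concave.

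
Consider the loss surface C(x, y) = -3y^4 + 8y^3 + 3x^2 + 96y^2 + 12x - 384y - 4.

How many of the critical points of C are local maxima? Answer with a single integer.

C separates as a function of x plus a function of y, so ∇C=0 decouples.
∂C/∂x = 6(x + 2) = 0 at x ∈ {-2}; ∂C/∂y = -12(y - 4)(y - 2)(y + 4) = 0 at y ∈ {-4, 2, 4}.
The Hessian is diagonal: diag(C_xx, C_yy). Second derivatives: C_xx(-2)=6; C_yy(-4)=-576, C_yy(2)=144, C_yy(4)=-192.
Local maxima occur where both diagonal entries negative: none. Count: 0.

0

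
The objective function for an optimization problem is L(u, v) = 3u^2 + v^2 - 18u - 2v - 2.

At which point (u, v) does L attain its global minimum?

L(u,v) separates as P(u) + Q(v) − 2, so its minimum is min P + min Q − 2.
P'(u) = 6u - 18 vanishes at u ∈ {3}; Q'(v) = 2v - 2 vanishes at v ∈ {1}.
Local minima of P (where P''>0): P(3)=-27. Local minima of Q: Q(1)=-1.
So the global minimum of L is P(3) + Q(1) − 2 = -27 − 1 − 2 = -30, attained at (3, 1).

(3, 1)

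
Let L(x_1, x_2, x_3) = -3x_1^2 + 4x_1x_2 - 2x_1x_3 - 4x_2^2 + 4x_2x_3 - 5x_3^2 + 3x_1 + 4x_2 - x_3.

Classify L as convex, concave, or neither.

concave

L is quadratic, so its Hessian is the constant matrix H = [[-6, 4, -2], [4, -8, 4], [-2, 4, -10]].
Leading principal minors: -6, 32, -256.
Signs alternate −, +, − ⇒ H ≺ 0 ⇒ concave.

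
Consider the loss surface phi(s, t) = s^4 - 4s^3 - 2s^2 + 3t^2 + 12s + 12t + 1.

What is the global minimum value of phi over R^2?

phi(s,t) separates as P(s) + Q(t) + 1, so its minimum is min P + min Q + 1.
P'(s) = 4(s - 3)(s - 1)(s + 1) vanishes at s ∈ {-1, 1, 3}; Q'(t) = 6(t + 2) vanishes at t ∈ {-2}.
Local minima of P (where P''>0): P(-1)=-9, P(3)=-9. Local minima of Q: Q(-2)=-12.
So the global minimum of phi is P(-1) + Q(-2) + 1 = -9 − 12 + 1 = -20, attained at (-1, -2).

-20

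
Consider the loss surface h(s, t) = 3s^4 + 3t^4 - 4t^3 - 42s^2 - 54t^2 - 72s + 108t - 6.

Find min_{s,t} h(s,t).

h(s,t) separates as P(s) + Q(t) − 6, so its minimum is min P + min Q − 6.
P'(s) = 12(s - 3)(s + 1)(s + 2) vanishes at s ∈ {-2, -1, 3}; Q'(t) = 12(t - 3)(t - 1)(t + 3) vanishes at t ∈ {-3, 1, 3}.
Local minima of P (where P''>0): P(-2)=24, P(3)=-351. Local minima of Q: Q(-3)=-459, Q(3)=-27.
So the global minimum of h is P(3) + Q(-3) − 6 = -351 − 459 − 6 = -816, attained at (3, -3).

-816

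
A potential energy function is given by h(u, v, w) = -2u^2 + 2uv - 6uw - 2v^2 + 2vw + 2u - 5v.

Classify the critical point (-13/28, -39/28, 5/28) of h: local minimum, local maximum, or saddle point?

The Hessian is constant: H = [[-4, 2, -6], [2, -4, 2], [-6, 2, 0]].
Leading principal minors: Δ₁ = -4, Δ₂ = 12, Δ₃ = 112.
The minors fit neither the all-positive nor the alternating-sign pattern, so H is indefinite: a saddle point.

saddle point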